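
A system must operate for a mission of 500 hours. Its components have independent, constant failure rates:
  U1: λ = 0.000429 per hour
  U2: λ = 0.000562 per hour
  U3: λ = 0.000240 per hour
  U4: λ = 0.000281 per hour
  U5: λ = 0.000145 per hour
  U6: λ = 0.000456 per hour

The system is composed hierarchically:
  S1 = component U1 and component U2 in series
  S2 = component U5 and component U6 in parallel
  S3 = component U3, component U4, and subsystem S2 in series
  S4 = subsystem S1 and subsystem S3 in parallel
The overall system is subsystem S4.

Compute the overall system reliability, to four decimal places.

0.9061

R(U1) = exp(−0.000429 × 500) = 0.806945
R(U2) = exp(−0.000562 × 500) = 0.755028
R(U3) = exp(−0.000240 × 500) = 0.886920
R(U4) = exp(−0.000281 × 500) = 0.868924
R(U5) = exp(−0.000145 × 500) = 0.930066
R(U6) = exp(−0.000456 × 500) = 0.796124
Series (U1 and U2): 0.806945 × 0.755028 = 0.609266
Parallel (U5 and U6): 1 − (1 − 0.930066)(1 − 0.796124) = 0.985742
Series (U3, U4, and [0.985742]): 0.886920 × 0.868924 × 0.985742 = 0.759678
Parallel ([0.609266] and [0.759678]): 1 − (1 − 0.609266)(1 − 0.759678) = 0.9061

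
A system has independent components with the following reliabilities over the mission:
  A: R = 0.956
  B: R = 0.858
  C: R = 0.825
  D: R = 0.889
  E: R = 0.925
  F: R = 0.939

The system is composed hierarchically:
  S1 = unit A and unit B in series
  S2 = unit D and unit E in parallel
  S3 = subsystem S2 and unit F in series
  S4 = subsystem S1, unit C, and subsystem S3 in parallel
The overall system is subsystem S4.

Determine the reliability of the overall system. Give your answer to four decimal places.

Series (A and B): 0.956000 × 0.858000 = 0.820248
Parallel (D and E): 1 − (1 − 0.889000)(1 − 0.925000) = 0.991675
Series ([0.991675] and F): 0.991675 × 0.939000 = 0.931183
Parallel ([0.820248], C, and [0.931183]): 1 − (1 − 0.820248)(1 − 0.825000)(1 − 0.931183) = 0.9978

0.9978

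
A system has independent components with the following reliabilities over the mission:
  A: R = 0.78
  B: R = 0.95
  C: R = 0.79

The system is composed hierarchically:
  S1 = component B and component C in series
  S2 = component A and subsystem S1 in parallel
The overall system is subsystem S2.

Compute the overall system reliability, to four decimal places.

0.9451

Series (B and C): 0.950000 × 0.790000 = 0.750500
Parallel (A and [0.750500]): 1 − (1 − 0.780000)(1 − 0.750500) = 0.9451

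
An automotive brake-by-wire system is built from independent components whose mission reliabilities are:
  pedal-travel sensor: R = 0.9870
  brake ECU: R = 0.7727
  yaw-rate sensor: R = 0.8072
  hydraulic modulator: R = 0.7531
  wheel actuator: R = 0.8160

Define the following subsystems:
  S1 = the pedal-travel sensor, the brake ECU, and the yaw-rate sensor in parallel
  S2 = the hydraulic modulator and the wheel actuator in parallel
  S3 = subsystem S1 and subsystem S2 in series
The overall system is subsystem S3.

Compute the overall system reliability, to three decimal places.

0.954

Parallel (pedal-travel sensor, brake ECU, and yaw-rate sensor): 1 − (1 − 0.98700)(1 − 0.77270)(1 − 0.80720) = 0.99943
Parallel (hydraulic modulator and wheel actuator): 1 − (1 − 0.75310)(1 − 0.81600) = 0.95457
Series ([0.99943] and [0.95457]): 0.99943 × 0.95457 = 0.954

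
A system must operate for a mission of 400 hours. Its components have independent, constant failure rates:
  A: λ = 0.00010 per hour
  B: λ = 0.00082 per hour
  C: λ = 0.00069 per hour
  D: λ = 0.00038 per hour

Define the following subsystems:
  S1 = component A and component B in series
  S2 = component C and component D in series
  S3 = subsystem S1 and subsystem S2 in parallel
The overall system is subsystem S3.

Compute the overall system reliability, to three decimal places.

0.893

R(A) = exp(−0.00010 × 400) = 0.96079
R(B) = exp(−0.00082 × 400) = 0.72036
R(C) = exp(−0.00069 × 400) = 0.75881
R(D) = exp(−0.00038 × 400) = 0.85899
Series (A and B): 0.96079 × 0.72036 = 0.69211
Series (C and D): 0.75881 × 0.85899 = 0.65181
Parallel ([0.69211] and [0.65181]): 1 − (1 − 0.69211)(1 − 0.65181) = 0.893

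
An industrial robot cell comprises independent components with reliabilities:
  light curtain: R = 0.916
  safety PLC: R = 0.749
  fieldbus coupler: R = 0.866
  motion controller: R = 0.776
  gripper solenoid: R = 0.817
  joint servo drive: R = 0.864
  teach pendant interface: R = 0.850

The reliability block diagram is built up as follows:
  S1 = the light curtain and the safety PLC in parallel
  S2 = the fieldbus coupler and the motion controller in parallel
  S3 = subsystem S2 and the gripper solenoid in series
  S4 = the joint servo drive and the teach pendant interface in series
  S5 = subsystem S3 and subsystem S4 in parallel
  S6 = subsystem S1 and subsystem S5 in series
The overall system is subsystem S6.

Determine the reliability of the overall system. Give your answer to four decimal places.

0.9250

Parallel (light curtain and safety PLC): 1 − (1 − 0.916000)(1 − 0.749000) = 0.978916
Parallel (fieldbus coupler and motion controller): 1 − (1 − 0.866000)(1 − 0.776000) = 0.969984
Series ([0.969984] and gripper solenoid): 0.969984 × 0.817000 = 0.792477
Series (joint servo drive and teach pendant interface): 0.864000 × 0.850000 = 0.734400
Parallel ([0.792477] and [0.734400]): 1 − (1 − 0.792477)(1 − 0.734400) = 0.944882
Series ([0.978916] and [0.944882]): 0.978916 × 0.944882 = 0.9250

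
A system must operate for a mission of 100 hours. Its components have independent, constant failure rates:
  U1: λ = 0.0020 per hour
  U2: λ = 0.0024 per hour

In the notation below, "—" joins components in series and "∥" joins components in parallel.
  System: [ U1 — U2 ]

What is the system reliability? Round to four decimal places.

0.6440

R(U1) = exp(−0.0020 × 100) = 0.818731
R(U2) = exp(−0.0024 × 100) = 0.786628
Series (U1 and U2): 0.818731 × 0.786628 = 0.6440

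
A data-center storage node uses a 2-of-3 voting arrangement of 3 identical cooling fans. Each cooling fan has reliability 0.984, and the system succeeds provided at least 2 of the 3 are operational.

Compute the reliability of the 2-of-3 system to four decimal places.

0.9992

R = Σ_{i=2}^{3} C(3,i) p^i (1−p)^{3−i} with p = 0.984
C(3,2)·0.984^2·0.016^1 = 0.046476
C(3,3)·0.984^3·0.016^0 = 0.952764
Sum = 0.9992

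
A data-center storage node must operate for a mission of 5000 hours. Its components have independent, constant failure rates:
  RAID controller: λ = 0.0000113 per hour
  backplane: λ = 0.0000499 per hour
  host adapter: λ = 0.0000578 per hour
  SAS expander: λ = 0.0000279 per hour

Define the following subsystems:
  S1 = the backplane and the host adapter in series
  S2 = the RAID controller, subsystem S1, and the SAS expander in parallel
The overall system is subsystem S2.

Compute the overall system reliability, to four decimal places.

R(RAID controller) = exp(−0.0000113 × 5000) = 0.945066
R(backplane) = exp(−0.0000499 × 5000) = 0.779190
R(host adapter) = exp(−0.0000578 × 5000) = 0.749012
R(SAS expander) = exp(−0.0000279 × 5000) = 0.869793
Series (backplane and host adapter): 0.779190 × 0.749012 = 0.583623
Parallel (RAID controller, [0.583623], and SAS expander): 1 − (1 − 0.945066)(1 − 0.583623)(1 − 0.869793) = 0.9970

0.9970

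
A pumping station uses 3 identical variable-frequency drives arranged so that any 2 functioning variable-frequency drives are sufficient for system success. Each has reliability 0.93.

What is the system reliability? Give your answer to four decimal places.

R = Σ_{i=2}^{3} C(3,i) p^i (1−p)^{3−i} with p = 0.93
C(3,2)·0.93^2·0.07^1 = 0.181629
C(3,3)·0.93^3·0.07^0 = 0.804357
Sum = 0.9860

0.9860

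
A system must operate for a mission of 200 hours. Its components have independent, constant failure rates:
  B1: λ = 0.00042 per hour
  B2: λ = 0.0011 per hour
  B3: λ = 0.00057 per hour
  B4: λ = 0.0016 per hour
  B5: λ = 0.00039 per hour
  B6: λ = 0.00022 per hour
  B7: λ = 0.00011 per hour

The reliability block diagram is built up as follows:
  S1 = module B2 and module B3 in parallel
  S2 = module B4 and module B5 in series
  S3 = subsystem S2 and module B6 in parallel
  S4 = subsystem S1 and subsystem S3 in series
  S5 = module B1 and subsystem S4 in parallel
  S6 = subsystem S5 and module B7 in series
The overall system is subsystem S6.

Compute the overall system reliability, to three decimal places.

R(B1) = exp(−0.00042 × 200) = 0.91943
R(B2) = exp(−0.0011 × 200) = 0.80252
R(B3) = exp(−0.00057 × 200) = 0.89226
R(B4) = exp(−0.0016 × 200) = 0.72615
R(B5) = exp(−0.00039 × 200) = 0.92496
R(B6) = exp(−0.00022 × 200) = 0.95695
R(B7) = exp(−0.00011 × 200) = 0.97824
Parallel (B2 and B3): 1 − (1 − 0.80252)(1 − 0.89226) = 0.97872
Series (B4 and B5): 0.72615 × 0.92496 = 0.67166
Parallel ([0.67166] and B6): 1 − (1 − 0.67166)(1 − 0.95695) = 0.98586
Series ([0.97872] and [0.98586]): 0.97872 × 0.98586 = 0.96488
Parallel (B1 and [0.96488]): 1 − (1 − 0.91943)(1 − 0.96488) = 0.99717
Series ([0.99717] and B7): 0.99717 × 0.97824 = 0.975

0.975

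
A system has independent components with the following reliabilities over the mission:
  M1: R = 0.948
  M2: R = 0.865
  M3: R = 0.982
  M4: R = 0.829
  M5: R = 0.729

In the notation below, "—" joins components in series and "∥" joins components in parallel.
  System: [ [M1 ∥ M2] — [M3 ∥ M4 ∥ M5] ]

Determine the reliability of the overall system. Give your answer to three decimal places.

0.992

Parallel (M1 and M2): 1 − (1 − 0.94800)(1 − 0.86500) = 0.99298
Parallel (M3, M4, and M5): 1 − (1 − 0.98200)(1 − 0.82900)(1 − 0.72900) = 0.99917
Series ([0.99298] and [0.99917]): 0.99298 × 0.99917 = 0.992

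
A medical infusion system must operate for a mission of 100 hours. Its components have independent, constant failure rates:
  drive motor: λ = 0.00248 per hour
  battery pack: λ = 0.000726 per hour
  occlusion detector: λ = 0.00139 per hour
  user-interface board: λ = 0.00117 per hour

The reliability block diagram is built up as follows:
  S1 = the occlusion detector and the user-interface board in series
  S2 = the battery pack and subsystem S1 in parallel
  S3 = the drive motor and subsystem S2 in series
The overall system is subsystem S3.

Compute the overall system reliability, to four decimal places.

0.7680

R(drive motor) = exp(−0.00248 × 100) = 0.780360
R(battery pack) = exp(−0.000726 × 100) = 0.929973
R(occlusion detector) = exp(−0.00139 × 100) = 0.870228
R(user-interface board) = exp(−0.00117 × 100) = 0.889585
Series (occlusion detector and user-interface board): 0.870228 × 0.889585 = 0.774142
Parallel (battery pack and [0.774142]): 1 − (1 − 0.929973)(1 − 0.774142) = 0.984184
Series (drive motor and [0.984184]): 0.780360 × 0.984184 = 0.7680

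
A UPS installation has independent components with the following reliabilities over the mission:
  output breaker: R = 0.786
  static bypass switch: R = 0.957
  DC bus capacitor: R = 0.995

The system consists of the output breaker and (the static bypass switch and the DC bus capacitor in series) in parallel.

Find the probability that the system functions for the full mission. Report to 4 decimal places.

0.9898

Series (static bypass switch and DC bus capacitor): 0.957000 × 0.995000 = 0.952215
Parallel (output breaker and [0.952215]): 1 − (1 − 0.786000)(1 − 0.952215) = 0.9898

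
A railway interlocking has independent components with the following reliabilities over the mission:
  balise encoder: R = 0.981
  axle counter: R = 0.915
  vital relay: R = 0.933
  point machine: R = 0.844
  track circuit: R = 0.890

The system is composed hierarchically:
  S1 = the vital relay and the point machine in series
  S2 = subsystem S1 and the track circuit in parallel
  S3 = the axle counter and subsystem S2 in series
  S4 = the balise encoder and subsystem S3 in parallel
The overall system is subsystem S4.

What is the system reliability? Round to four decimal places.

0.9980

Series (vital relay and point machine): 0.933000 × 0.844000 = 0.787452
Parallel ([0.787452] and track circuit): 1 − (1 − 0.787452)(1 − 0.890000) = 0.976620
Series (axle counter and [0.976620]): 0.915000 × 0.976620 = 0.893607
Parallel (balise encoder and [0.893607]): 1 − (1 − 0.981000)(1 − 0.893607) = 0.9980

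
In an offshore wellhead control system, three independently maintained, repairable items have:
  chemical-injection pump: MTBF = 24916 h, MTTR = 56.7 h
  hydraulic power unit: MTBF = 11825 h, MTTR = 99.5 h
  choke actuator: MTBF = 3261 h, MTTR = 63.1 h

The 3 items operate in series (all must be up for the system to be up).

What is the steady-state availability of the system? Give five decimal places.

A(chemical-injection pump) = MTBF/(MTBF+MTTR) = 24916/(24916+56.7) = 0.997730
A(hydraulic power unit) = MTBF/(MTBF+MTTR) = 11825/(11825+99.5) = 0.991656
A(choke actuator) = MTBF/(MTBF+MTTR) = 3261/(3261+63.1) = 0.981017
Series availability: 0.997730 × 0.991656 × 0.981017 = 0.97062

0.97062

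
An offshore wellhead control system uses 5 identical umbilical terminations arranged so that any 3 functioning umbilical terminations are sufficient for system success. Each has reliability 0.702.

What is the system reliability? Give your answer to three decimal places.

R = Σ_{i=3}^{5} C(5,i) p^i (1−p)^{5−i} with p = 0.702
C(5,3)·0.702^3·0.298^2 = 0.30722
C(5,4)·0.702^4·0.298^1 = 0.36186
C(5,5)·0.702^5·0.298^0 = 0.17048
Sum = 0.840

0.840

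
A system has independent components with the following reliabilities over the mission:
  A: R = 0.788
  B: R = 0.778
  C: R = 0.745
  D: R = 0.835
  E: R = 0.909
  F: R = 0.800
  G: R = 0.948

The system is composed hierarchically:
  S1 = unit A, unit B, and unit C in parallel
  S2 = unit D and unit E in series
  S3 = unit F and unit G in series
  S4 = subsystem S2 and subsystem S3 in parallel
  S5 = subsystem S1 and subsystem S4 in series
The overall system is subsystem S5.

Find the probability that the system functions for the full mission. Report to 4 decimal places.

0.9305

Parallel (A, B, and C): 1 − (1 − 0.788000)(1 − 0.778000)(1 − 0.745000) = 0.987999
Series (D and E): 0.835000 × 0.909000 = 0.759015
Series (F and G): 0.800000 × 0.948000 = 0.758400
Parallel ([0.759015] and [0.758400]): 1 − (1 − 0.759015)(1 − 0.758400) = 0.941778
Series ([0.987999] and [0.941778]): 0.987999 × 0.941778 = 0.9305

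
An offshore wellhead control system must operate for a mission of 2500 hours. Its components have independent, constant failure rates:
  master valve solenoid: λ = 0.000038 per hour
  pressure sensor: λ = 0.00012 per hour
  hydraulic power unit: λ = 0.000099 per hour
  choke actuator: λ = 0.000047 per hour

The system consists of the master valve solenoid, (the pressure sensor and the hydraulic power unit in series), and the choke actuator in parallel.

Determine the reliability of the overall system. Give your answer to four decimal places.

R(master valve solenoid) = exp(−0.000038 × 2500) = 0.909373
R(pressure sensor) = exp(−0.00012 × 2500) = 0.740818
R(hydraulic power unit) = exp(−0.000099 × 2500) = 0.780750
R(choke actuator) = exp(−0.000047 × 2500) = 0.889141
Series (pressure sensor and hydraulic power unit): 0.740818 × 0.780750 = 0.578394
Parallel (master valve solenoid, [0.578394], and choke actuator): 1 − (1 − 0.909373)(1 − 0.578394)(1 − 0.889141) = 0.9958

0.9958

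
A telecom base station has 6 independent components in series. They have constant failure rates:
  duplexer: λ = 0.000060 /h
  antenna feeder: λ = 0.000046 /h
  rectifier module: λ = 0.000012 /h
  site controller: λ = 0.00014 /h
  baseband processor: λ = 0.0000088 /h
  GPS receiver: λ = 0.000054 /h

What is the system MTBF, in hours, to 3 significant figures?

3120

Series of exponential components: λ_sys = Σ λ_i
λ_sys = 0.000060 + 0.000046 + 0.000012 + 0.00014 + 0.0000088 + 0.000054 = 3.2080e-04 /h
MTBF = 1 / λ_sys = 3120 h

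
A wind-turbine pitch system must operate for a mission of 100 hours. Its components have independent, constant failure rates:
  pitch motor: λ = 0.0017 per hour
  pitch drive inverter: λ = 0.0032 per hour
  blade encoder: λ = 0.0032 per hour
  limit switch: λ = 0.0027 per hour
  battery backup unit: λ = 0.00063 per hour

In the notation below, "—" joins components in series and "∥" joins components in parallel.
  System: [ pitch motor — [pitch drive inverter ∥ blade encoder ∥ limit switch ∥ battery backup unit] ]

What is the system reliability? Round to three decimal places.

0.843

R(pitch motor) = exp(−0.0017 × 100) = 0.84366
R(pitch drive inverter) = exp(−0.0032 × 100) = 0.72615
R(blade encoder) = exp(−0.0032 × 100) = 0.72615
R(limit switch) = exp(−0.0027 × 100) = 0.76338
R(battery backup unit) = exp(−0.00063 × 100) = 0.93894
Parallel (pitch drive inverter, blade encoder, limit switch, and battery backup unit): 1 − (1 − 0.72615)(1 − 0.72615)(1 − 0.76338)(1 − 0.93894) = 0.99892
Series (pitch motor and [0.99892]): 0.84366 × 0.99892 = 0.843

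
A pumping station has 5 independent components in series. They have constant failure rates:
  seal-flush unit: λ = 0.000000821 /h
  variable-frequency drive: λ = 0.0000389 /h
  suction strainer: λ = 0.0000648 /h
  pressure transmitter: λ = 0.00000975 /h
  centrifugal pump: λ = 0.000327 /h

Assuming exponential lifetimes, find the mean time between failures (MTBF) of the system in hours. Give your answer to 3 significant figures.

Series of exponential components: λ_sys = Σ λ_i
λ_sys = 0.000000821 + 0.0000389 + 0.0000648 + 0.00000975 + 0.000327 = 4.4127e-04 /h
MTBF = 1 / λ_sys = 2270 h

2270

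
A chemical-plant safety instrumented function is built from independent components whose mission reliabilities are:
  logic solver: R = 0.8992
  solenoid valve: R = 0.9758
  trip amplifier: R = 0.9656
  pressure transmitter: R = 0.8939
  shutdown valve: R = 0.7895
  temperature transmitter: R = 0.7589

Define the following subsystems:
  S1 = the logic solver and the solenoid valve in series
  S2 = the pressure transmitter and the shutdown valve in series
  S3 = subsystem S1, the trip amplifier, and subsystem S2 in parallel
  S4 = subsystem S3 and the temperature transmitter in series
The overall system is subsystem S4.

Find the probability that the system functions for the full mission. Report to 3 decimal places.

Series (logic solver and solenoid valve): 0.89920 × 0.97580 = 0.87744
Series (pressure transmitter and shutdown valve): 0.89390 × 0.78950 = 0.70573
Parallel ([0.87744], trip amplifier, and [0.70573]): 1 − (1 − 0.87744)(1 − 0.96560)(1 − 0.70573) = 0.99876
Series ([0.99876] and temperature transmitter): 0.99876 × 0.75890 = 0.758

0.758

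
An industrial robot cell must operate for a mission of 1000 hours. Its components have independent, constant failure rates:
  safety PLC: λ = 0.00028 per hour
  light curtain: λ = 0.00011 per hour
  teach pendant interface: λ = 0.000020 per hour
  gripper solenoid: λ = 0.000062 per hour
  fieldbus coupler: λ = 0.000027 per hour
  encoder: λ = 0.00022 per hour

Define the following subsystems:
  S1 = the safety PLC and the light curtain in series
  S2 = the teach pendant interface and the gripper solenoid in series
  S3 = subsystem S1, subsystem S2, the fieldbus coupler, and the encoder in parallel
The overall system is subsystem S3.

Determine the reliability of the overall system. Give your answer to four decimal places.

0.9999

R(safety PLC) = exp(−0.00028 × 1000) = 0.755784
R(light curtain) = exp(−0.00011 × 1000) = 0.895834
R(teach pendant interface) = exp(−0.000020 × 1000) = 0.980199
R(gripper solenoid) = exp(−0.000062 × 1000) = 0.939883
R(fieldbus coupler) = exp(−0.000027 × 1000) = 0.973361
R(encoder) = exp(−0.00022 × 1000) = 0.802519
Series (safety PLC and light curtain): 0.755784 × 0.895834 = 0.677057
Series (teach pendant interface and gripper solenoid): 0.980199 × 0.939883 = 0.921272
Parallel ([0.677057], [0.921272], fieldbus coupler, and encoder): 1 − (1 − 0.677057)(1 − 0.921272)(1 − 0.973361)(1 − 0.802519) = 0.9999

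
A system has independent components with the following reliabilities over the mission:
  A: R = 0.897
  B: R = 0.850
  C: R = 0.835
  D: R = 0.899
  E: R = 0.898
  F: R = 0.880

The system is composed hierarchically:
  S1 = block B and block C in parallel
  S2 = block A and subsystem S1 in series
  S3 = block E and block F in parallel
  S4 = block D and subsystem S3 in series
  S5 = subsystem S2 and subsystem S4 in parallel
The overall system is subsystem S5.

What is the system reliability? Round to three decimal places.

0.986

Parallel (B and C): 1 − (1 − 0.85000)(1 − 0.83500) = 0.97525
Series (A and [0.97525]): 0.89700 × 0.97525 = 0.87480
Parallel (E and F): 1 − (1 − 0.89800)(1 − 0.88000) = 0.98776
Series (D and [0.98776]): 0.89900 × 0.98776 = 0.88800
Parallel ([0.87480] and [0.88800]): 1 − (1 − 0.87480)(1 − 0.88800) = 0.986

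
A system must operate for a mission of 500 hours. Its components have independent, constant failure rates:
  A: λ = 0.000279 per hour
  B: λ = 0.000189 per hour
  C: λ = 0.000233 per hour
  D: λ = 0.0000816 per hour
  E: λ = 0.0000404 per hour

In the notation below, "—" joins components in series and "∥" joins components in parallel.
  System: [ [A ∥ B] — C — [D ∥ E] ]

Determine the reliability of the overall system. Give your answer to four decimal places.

R(A) = exp(−0.000279 × 500) = 0.869793
R(B) = exp(−0.000189 × 500) = 0.909828
R(C) = exp(−0.000233 × 500) = 0.890030
R(D) = exp(−0.0000816 × 500) = 0.960021
R(E) = exp(−0.0000404 × 500) = 0.980003
Parallel (A and B): 1 − (1 − 0.869793)(1 − 0.909828) = 0.988259
Parallel (D and E): 1 − (1 − 0.960021)(1 − 0.980003) = 0.999201
Series ([0.988259], C, and [0.999201]): 0.988259 × 0.890030 × 0.999201 = 0.8789

0.8789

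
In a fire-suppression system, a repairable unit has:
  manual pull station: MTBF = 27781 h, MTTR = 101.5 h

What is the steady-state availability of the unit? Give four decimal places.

0.9964

A(manual pull station) = MTBF/(MTBF+MTTR) = 27781/(27781+101.5) = 0.9964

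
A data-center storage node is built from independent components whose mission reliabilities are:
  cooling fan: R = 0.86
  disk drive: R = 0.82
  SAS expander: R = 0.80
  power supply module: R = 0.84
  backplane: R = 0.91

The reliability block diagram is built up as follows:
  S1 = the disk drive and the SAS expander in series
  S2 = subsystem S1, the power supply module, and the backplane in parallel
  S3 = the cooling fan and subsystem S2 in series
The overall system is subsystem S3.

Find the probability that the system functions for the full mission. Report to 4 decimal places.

Series (disk drive and SAS expander): 0.820000 × 0.800000 = 0.656000
Parallel ([0.656000], power supply module, and backplane): 1 − (1 − 0.656000)(1 − 0.840000)(1 − 0.910000) = 0.995046
Series (cooling fan and [0.995046]): 0.860000 × 0.995046 = 0.8557

0.8557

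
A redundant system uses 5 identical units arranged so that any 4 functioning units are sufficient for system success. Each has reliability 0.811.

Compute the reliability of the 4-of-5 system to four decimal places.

R = Σ_{i=4}^{5} C(5,i) p^i (1−p)^{5−i} with p = 0.811
C(5,4)·0.811^4·0.189^1 = 0.408804
C(5,5)·0.811^5·0.189^0 = 0.350836
Sum = 0.7596

0.7596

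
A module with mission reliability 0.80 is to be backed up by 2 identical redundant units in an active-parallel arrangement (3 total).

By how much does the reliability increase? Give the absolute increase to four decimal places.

0.1920

R_before = 0.80
R_after = 1 − (1 − 0.80)^3 = 0.9920
ΔR = 0.9920 − 0.80 = 0.1920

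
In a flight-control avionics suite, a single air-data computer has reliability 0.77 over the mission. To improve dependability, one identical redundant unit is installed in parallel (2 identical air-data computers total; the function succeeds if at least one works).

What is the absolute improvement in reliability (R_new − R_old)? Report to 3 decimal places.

R_before = 0.77
R_after = 1 − (1 − 0.77)^2 = 0.947
ΔR = 0.947 − 0.77 = 0.177

0.177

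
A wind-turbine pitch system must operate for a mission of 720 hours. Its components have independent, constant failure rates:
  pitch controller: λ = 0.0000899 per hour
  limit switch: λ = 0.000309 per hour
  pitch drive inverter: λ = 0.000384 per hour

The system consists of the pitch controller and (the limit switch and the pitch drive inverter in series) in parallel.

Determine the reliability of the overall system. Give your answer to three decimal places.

R(pitch controller) = exp(−0.0000899 × 720) = 0.93732
R(limit switch) = exp(−0.000309 × 720) = 0.80053
R(pitch drive inverter) = exp(−0.000384 × 720) = 0.75845
Series (limit switch and pitch drive inverter): 0.80053 × 0.75845 = 0.60716
Parallel (pitch controller and [0.60716]): 1 − (1 − 0.93732)(1 − 0.60716) = 0.975

0.975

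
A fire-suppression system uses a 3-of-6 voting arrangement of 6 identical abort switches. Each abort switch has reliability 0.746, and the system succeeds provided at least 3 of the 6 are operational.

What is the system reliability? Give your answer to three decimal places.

R = Σ_{i=3}^{6} C(6,i) p^i (1−p)^{6−i} with p = 0.746
C(6,3)·0.746^3·0.254^3 = 0.13607
C(6,4)·0.746^4·0.254^2 = 0.29972
C(6,5)·0.746^5·0.254^1 = 0.35211
C(6,6)·0.746^6·0.254^0 = 0.17236
Sum = 0.960

0.960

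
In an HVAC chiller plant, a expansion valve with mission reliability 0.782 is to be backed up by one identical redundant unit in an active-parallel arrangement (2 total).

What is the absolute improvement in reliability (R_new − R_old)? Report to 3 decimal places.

0.170

R_before = 0.782
R_after = 1 − (1 − 0.782)^2 = 0.952
ΔR = 0.952 − 0.782 = 0.170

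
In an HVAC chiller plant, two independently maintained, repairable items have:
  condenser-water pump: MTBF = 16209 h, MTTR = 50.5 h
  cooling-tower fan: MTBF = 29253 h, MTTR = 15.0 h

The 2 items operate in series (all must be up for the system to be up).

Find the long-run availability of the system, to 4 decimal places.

0.9964

A(condenser-water pump) = MTBF/(MTBF+MTTR) = 16209/(16209+50.5) = 0.996894
A(cooling-tower fan) = MTBF/(MTBF+MTTR) = 29253/(29253+15.0) = 0.999487
Series availability: 0.996894 × 0.999487 = 0.9964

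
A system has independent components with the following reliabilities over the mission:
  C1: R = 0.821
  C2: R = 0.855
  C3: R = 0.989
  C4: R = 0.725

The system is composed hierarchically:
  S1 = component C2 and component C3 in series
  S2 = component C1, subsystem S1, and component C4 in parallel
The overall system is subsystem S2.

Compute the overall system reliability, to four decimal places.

Series (C2 and C3): 0.855000 × 0.989000 = 0.845595
Parallel (C1, [0.845595], and C4): 1 − (1 − 0.821000)(1 − 0.845595)(1 − 0.725000) = 0.9924

0.9924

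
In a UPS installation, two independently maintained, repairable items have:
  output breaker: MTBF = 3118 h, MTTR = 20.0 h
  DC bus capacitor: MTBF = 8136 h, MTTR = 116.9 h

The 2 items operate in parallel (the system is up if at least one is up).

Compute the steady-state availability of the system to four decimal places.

0.9999

A(output breaker) = MTBF/(MTBF+MTTR) = 3118/(3118+20.0) = 0.993627
A(DC bus capacitor) = MTBF/(MTBF+MTTR) = 8136/(8136+116.9) = 0.985835
Parallel availability: 1 − (1 − 0.993627)(1 − 0.985835) = 0.9999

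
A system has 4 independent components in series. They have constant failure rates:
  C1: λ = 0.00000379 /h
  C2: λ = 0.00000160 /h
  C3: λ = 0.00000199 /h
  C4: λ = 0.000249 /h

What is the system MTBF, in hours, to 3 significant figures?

Series of exponential components: λ_sys = Σ λ_i
λ_sys = 0.00000379 + 0.00000160 + 0.00000199 + 0.000249 = 2.5638e-04 /h
MTBF = 1 / λ_sys = 3900 h

3900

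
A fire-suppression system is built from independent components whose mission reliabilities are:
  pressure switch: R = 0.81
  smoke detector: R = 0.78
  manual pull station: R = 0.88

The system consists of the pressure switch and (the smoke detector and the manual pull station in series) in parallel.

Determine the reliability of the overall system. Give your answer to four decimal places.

0.9404

Series (smoke detector and manual pull station): 0.780000 × 0.880000 = 0.686400
Parallel (pressure switch and [0.686400]): 1 − (1 − 0.810000)(1 − 0.686400) = 0.9404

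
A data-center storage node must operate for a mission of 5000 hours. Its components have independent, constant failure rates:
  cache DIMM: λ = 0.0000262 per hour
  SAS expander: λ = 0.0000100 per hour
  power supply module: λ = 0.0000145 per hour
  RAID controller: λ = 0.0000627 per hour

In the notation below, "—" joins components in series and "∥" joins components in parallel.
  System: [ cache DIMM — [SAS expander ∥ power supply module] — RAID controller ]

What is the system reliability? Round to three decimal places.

0.639

R(cache DIMM) = exp(−0.0000262 × 5000) = 0.87722
R(SAS expander) = exp(−0.0000100 × 5000) = 0.95123
R(power supply module) = exp(−0.0000145 × 5000) = 0.93007
R(RAID controller) = exp(−0.0000627 × 5000) = 0.73088
Parallel (SAS expander and power supply module): 1 − (1 − 0.95123)(1 − 0.93007) = 0.99659
Series (cache DIMM, [0.99659], and RAID controller): 0.87722 × 0.99659 × 0.73088 = 0.639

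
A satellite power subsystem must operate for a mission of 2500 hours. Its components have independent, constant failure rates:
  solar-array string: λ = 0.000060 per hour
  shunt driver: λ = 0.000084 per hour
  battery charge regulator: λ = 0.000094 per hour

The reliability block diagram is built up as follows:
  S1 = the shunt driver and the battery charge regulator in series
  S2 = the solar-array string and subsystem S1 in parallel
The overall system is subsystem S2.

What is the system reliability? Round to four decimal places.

0.9500

R(solar-array string) = exp(−0.000060 × 2500) = 0.860708
R(shunt driver) = exp(−0.000084 × 2500) = 0.810584
R(battery charge regulator) = exp(−0.000094 × 2500) = 0.790571
Series (shunt driver and battery charge regulator): 0.810584 × 0.790571 = 0.640824
Parallel (solar-array string and [0.640824]): 1 − (1 − 0.860708)(1 − 0.640824) = 0.9500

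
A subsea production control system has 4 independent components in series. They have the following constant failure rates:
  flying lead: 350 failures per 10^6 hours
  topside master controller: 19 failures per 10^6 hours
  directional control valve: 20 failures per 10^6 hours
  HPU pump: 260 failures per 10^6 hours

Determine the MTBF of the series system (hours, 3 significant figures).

1540

Series of exponential components: λ_sys = Σ λ_i
λ_sys = 0.00035 + 0.000019 + 0.000020 + 0.00026 = 6.4900e-04 /h
MTBF = 1 / λ_sys = 1540 h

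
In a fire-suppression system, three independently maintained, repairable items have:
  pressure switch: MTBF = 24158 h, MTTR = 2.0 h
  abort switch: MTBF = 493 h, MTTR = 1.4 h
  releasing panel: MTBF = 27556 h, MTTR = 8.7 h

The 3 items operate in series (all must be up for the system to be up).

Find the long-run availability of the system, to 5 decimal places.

A(pressure switch) = MTBF/(MTBF+MTTR) = 24158/(24158+2.0) = 0.999917
A(abort switch) = MTBF/(MTBF+MTTR) = 493/(493+1.4) = 0.997168
A(releasing panel) = MTBF/(MTBF+MTTR) = 27556/(27556+8.7) = 0.999684
Series availability: 0.999917 × 0.997168 × 0.999684 = 0.99677

0.99677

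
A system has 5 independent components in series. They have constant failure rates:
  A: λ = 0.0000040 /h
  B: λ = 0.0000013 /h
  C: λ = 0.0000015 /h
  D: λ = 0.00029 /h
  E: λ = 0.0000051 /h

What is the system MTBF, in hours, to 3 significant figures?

3310

Series of exponential components: λ_sys = Σ λ_i
λ_sys = 0.0000040 + 0.0000013 + 0.0000015 + 0.00029 + 0.0000051 = 3.0190e-04 /h
MTBF = 1 / λ_sys = 3310 h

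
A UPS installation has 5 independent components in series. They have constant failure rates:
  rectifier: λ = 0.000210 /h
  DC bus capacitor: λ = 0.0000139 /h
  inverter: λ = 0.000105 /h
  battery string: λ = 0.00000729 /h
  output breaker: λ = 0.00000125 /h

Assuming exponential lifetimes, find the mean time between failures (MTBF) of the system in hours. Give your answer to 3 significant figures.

Series of exponential components: λ_sys = Σ λ_i
λ_sys = 0.000210 + 0.0000139 + 0.000105 + 0.00000729 + 0.00000125 = 3.3744e-04 /h
MTBF = 1 / λ_sys = 2960 h

2960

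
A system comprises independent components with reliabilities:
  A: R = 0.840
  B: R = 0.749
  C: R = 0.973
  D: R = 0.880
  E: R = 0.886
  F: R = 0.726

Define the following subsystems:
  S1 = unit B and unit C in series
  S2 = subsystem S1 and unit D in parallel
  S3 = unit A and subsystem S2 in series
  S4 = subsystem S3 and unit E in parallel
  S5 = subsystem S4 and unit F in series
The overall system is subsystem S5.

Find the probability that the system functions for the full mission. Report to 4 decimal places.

Series (B and C): 0.749000 × 0.973000 = 0.728777
Parallel ([0.728777] and D): 1 − (1 − 0.728777)(1 − 0.880000) = 0.967453
Series (A and [0.967453]): 0.840000 × 0.967453 = 0.812661
Parallel ([0.812661] and E): 1 − (1 − 0.812661)(1 − 0.886000) = 0.978643
Series ([0.978643] and F): 0.978643 × 0.726000 = 0.7105

0.7105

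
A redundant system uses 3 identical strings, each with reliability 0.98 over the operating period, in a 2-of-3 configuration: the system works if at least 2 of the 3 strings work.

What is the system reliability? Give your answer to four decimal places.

0.9988

R = Σ_{i=2}^{3} C(3,i) p^i (1−p)^{3−i} with p = 0.98
C(3,2)·0.98^2·0.02^1 = 0.057624
C(3,3)·0.98^3·0.02^0 = 0.941192
Sum = 0.9988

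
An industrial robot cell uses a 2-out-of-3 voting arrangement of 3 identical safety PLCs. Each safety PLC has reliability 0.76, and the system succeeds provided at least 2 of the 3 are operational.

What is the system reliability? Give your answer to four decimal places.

0.8548

R = Σ_{i=2}^{3} C(3,i) p^i (1−p)^{3−i} with p = 0.76
C(3,2)·0.76^2·0.24^1 = 0.415872
C(3,3)·0.76^3·0.24^0 = 0.438976
Sum = 0.8548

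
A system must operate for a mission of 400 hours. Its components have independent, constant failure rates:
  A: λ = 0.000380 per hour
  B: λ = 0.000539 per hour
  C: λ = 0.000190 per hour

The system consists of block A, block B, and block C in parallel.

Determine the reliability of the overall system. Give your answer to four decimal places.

R(A) = exp(−0.000380 × 400) = 0.858988
R(B) = exp(−0.000539 × 400) = 0.806058
R(C) = exp(−0.000190 × 400) = 0.926816
Parallel (A, B, and C): 1 − (1 − 0.858988)(1 − 0.806058)(1 − 0.926816) = 0.9980

0.9980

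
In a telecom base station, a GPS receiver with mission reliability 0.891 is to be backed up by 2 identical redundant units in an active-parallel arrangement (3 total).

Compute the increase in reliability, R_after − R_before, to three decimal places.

R_before = 0.891
R_after = 1 − (1 − 0.891)^3 = 0.999
ΔR = 0.999 − 0.891 = 0.108

0.108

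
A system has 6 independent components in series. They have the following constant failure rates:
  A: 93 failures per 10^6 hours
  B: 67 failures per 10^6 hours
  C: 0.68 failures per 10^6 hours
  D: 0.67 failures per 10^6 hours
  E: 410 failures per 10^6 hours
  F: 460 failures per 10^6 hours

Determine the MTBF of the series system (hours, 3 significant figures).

970

Series of exponential components: λ_sys = Σ λ_i
λ_sys = 0.000093 + 0.000067 + 0.00000068 + 0.00000067 + 0.00041 + 0.00046 = 1.0314e-03 /h
MTBF = 1 / λ_sys = 970 h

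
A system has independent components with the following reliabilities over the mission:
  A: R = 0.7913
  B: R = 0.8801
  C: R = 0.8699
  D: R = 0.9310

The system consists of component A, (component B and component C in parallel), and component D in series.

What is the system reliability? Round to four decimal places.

0.7252

Parallel (B and C): 1 − (1 − 0.880100)(1 − 0.869900) = 0.984401
Series (A, [0.984401], and D): 0.791300 × 0.984401 × 0.931000 = 0.7252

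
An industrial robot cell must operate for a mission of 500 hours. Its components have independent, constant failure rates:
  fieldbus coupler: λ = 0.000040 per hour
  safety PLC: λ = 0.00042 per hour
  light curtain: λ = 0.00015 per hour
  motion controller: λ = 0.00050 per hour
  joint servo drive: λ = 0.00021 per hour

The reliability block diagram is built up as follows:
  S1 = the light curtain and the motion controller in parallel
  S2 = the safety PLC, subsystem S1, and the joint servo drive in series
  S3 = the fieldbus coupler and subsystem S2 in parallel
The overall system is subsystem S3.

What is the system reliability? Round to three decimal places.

R(fieldbus coupler) = exp(−0.000040 × 500) = 0.98020
R(safety PLC) = exp(−0.00042 × 500) = 0.81058
R(light curtain) = exp(−0.00015 × 500) = 0.92774
R(motion controller) = exp(−0.00050 × 500) = 0.77880
R(joint servo drive) = exp(−0.00021 × 500) = 0.90032
Parallel (light curtain and motion controller): 1 − (1 − 0.92774)(1 − 0.77880) = 0.98402
Series (safety PLC, [0.98402], and joint servo drive): 0.81058 × 0.98402 × 0.90032 = 0.71812
Parallel (fieldbus coupler and [0.71812]): 1 − (1 − 0.98020)(1 − 0.71812) = 0.994

0.994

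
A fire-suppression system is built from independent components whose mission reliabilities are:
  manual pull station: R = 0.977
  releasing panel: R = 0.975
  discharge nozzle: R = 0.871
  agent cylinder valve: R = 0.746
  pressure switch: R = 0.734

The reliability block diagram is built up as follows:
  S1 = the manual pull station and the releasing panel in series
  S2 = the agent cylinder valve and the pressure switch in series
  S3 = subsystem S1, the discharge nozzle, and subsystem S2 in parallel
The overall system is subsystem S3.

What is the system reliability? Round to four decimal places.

Series (manual pull station and releasing panel): 0.977000 × 0.975000 = 0.952575
Series (agent cylinder valve and pressure switch): 0.746000 × 0.734000 = 0.547564
Parallel ([0.952575], discharge nozzle, and [0.547564]): 1 − (1 − 0.952575)(1 − 0.871000)(1 − 0.547564) = 0.9972

0.9972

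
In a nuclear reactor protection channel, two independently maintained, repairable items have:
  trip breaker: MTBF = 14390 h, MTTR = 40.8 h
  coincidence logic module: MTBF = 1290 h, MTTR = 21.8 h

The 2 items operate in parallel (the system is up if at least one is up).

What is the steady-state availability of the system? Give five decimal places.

A(trip breaker) = MTBF/(MTBF+MTTR) = 14390/(14390+40.8) = 0.997173
A(coincidence logic module) = MTBF/(MTBF+MTTR) = 1290/(1290+21.8) = 0.983382
Parallel availability: 1 − (1 − 0.997173)(1 − 0.983382) = 0.99995

0.99995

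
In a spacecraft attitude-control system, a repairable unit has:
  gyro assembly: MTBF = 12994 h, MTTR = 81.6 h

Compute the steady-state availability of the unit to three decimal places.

0.994

A(gyro assembly) = MTBF/(MTBF+MTTR) = 12994/(12994+81.6) = 0.994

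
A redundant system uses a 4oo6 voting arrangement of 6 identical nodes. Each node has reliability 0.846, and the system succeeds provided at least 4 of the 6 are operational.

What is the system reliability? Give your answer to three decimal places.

R = Σ_{i=4}^{6} C(6,i) p^i (1−p)^{6−i} with p = 0.846
C(6,4)·0.846^4·0.154^2 = 0.18223
C(6,5)·0.846^5·0.154^1 = 0.40043
C(6,6)·0.846^6·0.154^0 = 0.36663
Sum = 0.949

0.949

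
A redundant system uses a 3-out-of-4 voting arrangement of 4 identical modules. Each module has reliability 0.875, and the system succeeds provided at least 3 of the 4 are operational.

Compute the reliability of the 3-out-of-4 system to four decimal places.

0.9211

R = Σ_{i=3}^{4} C(4,i) p^i (1−p)^{4−i} with p = 0.875
C(4,3)·0.875^3·0.125^1 = 0.334961
C(4,4)·0.875^4·0.125^0 = 0.586182
Sum = 0.9211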